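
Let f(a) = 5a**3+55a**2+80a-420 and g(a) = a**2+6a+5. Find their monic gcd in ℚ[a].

1

Euclidean algorithm in ℚ[a]:
  5a**3+55a**2+80a-420 = (5a+25)(a**2+6a+5) + (-95a-545)
  a**2+6a+5 = (-(1/95)a-1/361)(-95a-545) + (1260/361)
  -95a-545 = (-(6859/252)a-39349/252)(1260/361) + (0)
The last nonzero remainder is the constant 1260/361, so the polynomials are coprime and gcd = 1.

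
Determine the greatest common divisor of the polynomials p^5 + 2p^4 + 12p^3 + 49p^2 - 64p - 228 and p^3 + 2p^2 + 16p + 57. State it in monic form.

Apply the Euclidean algorithm:
  p^5 + 2p^4 + 12p^3 + 49p^2 - 64p - 228 = (p^2 - 4)(p^3 + 2p^2 + 16p + 57) + (0)
The last nonzero remainder p^3 + 2p^2 + 16p + 57 is already monic.

p^3 + 2p^2 + 16p + 57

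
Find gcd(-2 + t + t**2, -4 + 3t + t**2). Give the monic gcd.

-1 + t

Apply the Euclidean algorithm:
  t**2 + t - 2 = (t**2 + 3t - 4) + (-2t + 2)
  t**2 + 3t - 4 = (-(1/2)t - 2)(-2t + 2) + (0)
Last nonzero remainder: -2t + 2. Dividing through by -2 gives the monic gcd t - 1.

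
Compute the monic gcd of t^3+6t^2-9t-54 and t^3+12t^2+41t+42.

t+3

Apply the Euclidean algorithm:
  t^3+6t^2-9t-54 = (t^3+12t^2+41t+42) + (-6t^2-50t-96)
  t^3+12t^2+41t+42 = (-(1/6)t-11/18)(-6t^2-50t-96) + (-(50/9)t-50/3)
  -6t^2-50t-96 = ((27/25)t+144/25)(-(50/9)t-50/3) + (0)
Last nonzero remainder: -(50/9)t-50/3. Dividing through by -50/9 gives the monic gcd t+3.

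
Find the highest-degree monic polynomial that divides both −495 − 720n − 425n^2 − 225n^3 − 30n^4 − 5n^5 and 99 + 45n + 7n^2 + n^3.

Repeated division with remainder:
  −5n^5 − 30n^4 − 225n^3 − 425n^2 − 720n − 495 = (−5n^2 + 5n − 35)(n^3 + 7n^2 + 45n + 99) + (90n^2 + 360n + 2970)
  n^3 + 7n^2 + 45n + 99 = ((1/90)n + 1/30)(90n^2 + 360n + 2970) + (0)
Last nonzero remainder: 90n^2 + 360n + 2970. Dividing through by 90 gives the monic gcd n^2 + 4n + 33.

33 + 4n + n^2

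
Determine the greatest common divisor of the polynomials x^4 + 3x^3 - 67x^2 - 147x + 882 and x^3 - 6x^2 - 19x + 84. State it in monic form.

Repeated division with remainder:
  x^4 + 3x^3 - 67x^2 - 147x + 882 = (x + 9)(x^3 - 6x^2 - 19x + 84) + (6x^2 - 60x + 126)
  x^3 - 6x^2 - 19x + 84 = ((1/6)x + 2/3)(6x^2 - 60x + 126) + (0)
Last nonzero remainder: 6x^2 - 60x + 126. Dividing through by 6 gives the monic gcd x^2 - 10x + 21.

x^2 - 10x + 21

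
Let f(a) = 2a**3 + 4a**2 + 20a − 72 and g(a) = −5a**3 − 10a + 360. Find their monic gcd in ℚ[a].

a**2 + 4a + 18

By polynomial division,
  2a**3 + 4a**2 + 20a − 72 = (−2/5)(−5a**3 − 10a + 360) + (4a**2 + 16a + 72)
  −5a**3 − 10a + 360 = (−(5/4)a + 5)(4a**2 + 16a + 72) + (0)
Last nonzero remainder: 4a**2 + 16a + 72. Dividing through by 4 gives the monic gcd a**2 + 4a + 18.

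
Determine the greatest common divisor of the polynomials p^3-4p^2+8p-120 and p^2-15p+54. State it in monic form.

By polynomial division,
  p^3-4p^2+8p-120 = (p+11)(p^2-15p+54) + (119p-714)
  p^2-15p+54 = ((1/119)p-9/119)(119p-714) + (0)
Last nonzero remainder: 119p-714. Dividing through by 119 gives the monic gcd p-6.

p-6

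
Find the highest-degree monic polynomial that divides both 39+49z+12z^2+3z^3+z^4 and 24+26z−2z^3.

By polynomial division,
  z^4+3z^3+12z^2+49z+39 = (−(1/2)z−3/2)(−2z^3+26z+24) + (25z^2+100z+75)
  −2z^3+26z+24 = (−(2/25)z+8/25)(25z^2+100z+75) + (0)
Last nonzero remainder: 25z^2+100z+75. Dividing through by 25 gives the monic gcd z^2+4z+3.

3+4z+z^2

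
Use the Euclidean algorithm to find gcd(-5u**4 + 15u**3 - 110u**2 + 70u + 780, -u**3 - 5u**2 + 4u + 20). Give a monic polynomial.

u + 2

Euclidean algorithm in ℚ[u]:
  -5u**4 + 15u**3 - 110u**2 + 70u + 780 = (5u - 40)(-u**3 - 5u**2 + 4u + 20) + (-330u**2 + 130u + 1580)
  -u**3 - 5u**2 + 4u + 20 = ((1/330)u + 89/5445)(-330u**2 + 130u + 1580) + (-(3172/1089)u - 6344/1089)
  -330u**2 + 130u + 1580 = ((179685/1586)u - 430155/1586)(-(3172/1089)u - 6344/1089) + (0)
Last nonzero remainder: -(3172/1089)u - 6344/1089. Dividing through by -3172/1089 gives the monic gcd u + 2.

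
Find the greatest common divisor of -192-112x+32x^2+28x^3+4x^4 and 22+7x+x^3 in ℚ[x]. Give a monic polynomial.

2+x

Repeated division with remainder:
  4x^4+28x^3+32x^2-112x-192 = (4x+28)(x^3+7x+22) + (4x^2-396x-808)
  x^3+7x+22 = ((1/4)x+99/4)(4x^2-396x-808) + (10010x+20020)
  4x^2-396x-808 = ((2/5005)x-202/5005)(10010x+20020) + (0)
Last nonzero remainder: 10010x+20020. Dividing through by 10010 gives the monic gcd x+2.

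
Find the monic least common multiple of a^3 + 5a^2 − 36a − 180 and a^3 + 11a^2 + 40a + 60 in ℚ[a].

Euclidean algorithm in ℚ[a]:
  a^3 + 5a^2 − 36a − 180 = (a^3 + 11a^2 + 40a + 60) + (−6a^2 − 76a − 240)
  a^3 + 11a^2 + 40a + 60 = (−(1/6)a + 5/18)(−6a^2 − 76a − 240) + ((190/9)a + 380/3)
  −6a^2 − 76a − 240 = (−(27/95)a − 36/19)((190/9)a + 380/3) + (0)
Last nonzero remainder: (190/9)a + 380/3. Dividing through by 190/9 gives the monic gcd a + 6.
Then lcm(f, g) = f·g / gcd(f, g); expanding and making the result monic gives the answer.

a^5 + 10a^4 − a^3 − 310a^2 − 1260a − 1800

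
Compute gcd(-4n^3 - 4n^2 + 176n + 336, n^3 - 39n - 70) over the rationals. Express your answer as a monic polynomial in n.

n^2 - 5n - 14

Repeated division with remainder:
  -4n^3 - 4n^2 + 176n + 336 = (-4)(n^3 - 39n - 70) + (-4n^2 + 20n + 56)
  n^3 - 39n - 70 = (-(1/4)n - 5/4)(-4n^2 + 20n + 56) + (0)
Last nonzero remainder: -4n^2 + 20n + 56. Dividing through by -4 gives the monic gcd n^2 - 5n - 14.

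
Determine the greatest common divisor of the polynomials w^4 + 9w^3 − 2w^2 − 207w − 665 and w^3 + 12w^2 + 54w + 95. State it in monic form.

w^2 + 7w + 19

Apply the Euclidean algorithm:
  w^4 + 9w^3 − 2w^2 − 207w − 665 = (w − 3)(w^3 + 12w^2 + 54w + 95) + (−20w^2 − 140w − 380)
  w^3 + 12w^2 + 54w + 95 = (−(1/20)w − 1/4)(−20w^2 − 140w − 380) + (0)
Last nonzero remainder: −20w^2 − 140w − 380. Dividing through by −20 gives the monic gcd w^2 + 7w + 19.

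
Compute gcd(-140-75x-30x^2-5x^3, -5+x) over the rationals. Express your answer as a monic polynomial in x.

1

Apply the Euclidean algorithm:
  -5x^3-30x^2-75x-140 = (-5x^2-55x-350)(x-5) + (-1890)
  x-5 = (-(1/1890)x+1/378)(-1890) + (0)
The last nonzero remainder is the constant -1890, so the polynomials are coprime and gcd = 1.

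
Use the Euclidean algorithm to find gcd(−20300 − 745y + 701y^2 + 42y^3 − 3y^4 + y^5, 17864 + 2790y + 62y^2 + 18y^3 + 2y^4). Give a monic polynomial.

116 − 9y + y^2

Euclidean algorithm in ℚ[y]:
  y^5 − 3y^4 + 42y^3 + 701y^2 − 745y − 20300 = ((1/2)y − 6)(2y^4 + 18y^3 + 62y^2 + 2790y + 17864) + (119y^3 − 322y^2 + 7063y + 86884)
  2y^4 + 18y^3 + 62y^2 + 2790y + 17864 = ((2/119)y + 398/2023)(119y^3 − 322y^2 + 7063y + 86884) + ((1920/289)y^2 − (17280/289)y + 222720/289)
  119y^3 − 322y^2 + 7063y + 86884 = ((34391/1920)y + 216461/1920)((1920/289)y^2 − (17280/289)y + 222720/289) + (0)
Last nonzero remainder: (1920/289)y^2 − (17280/289)y + 222720/289. Dividing through by 1920/289 gives the monic gcd y^2 − 9y + 116.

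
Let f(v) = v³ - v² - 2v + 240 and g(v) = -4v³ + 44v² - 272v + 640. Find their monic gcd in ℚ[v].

v² - 7v + 40

Euclidean algorithm in ℚ[v]:
  v³ - v² - 2v + 240 = (-1/4)(-4v³ + 44v² - 272v + 640) + (10v² - 70v + 400)
  -4v³ + 44v² - 272v + 640 = (-(2/5)v + 8/5)(10v² - 70v + 400) + (0)
Last nonzero remainder: 10v² - 70v + 400. Dividing through by 10 gives the monic gcd v² - 7v + 40.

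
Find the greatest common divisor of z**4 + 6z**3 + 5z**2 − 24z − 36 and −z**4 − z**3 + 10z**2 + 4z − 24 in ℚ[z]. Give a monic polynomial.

z**3 + 3z**2 − 4z − 12

By polynomial division,
  z**4 + 6z**3 + 5z**2 − 24z − 36 = (−1)(−z**4 − z**3 + 10z**2 + 4z − 24) + (5z**3 + 15z**2 − 20z − 60)
  −z**4 − z**3 + 10z**2 + 4z − 24 = (−(1/5)z + 2/5)(5z**3 + 15z**2 − 20z − 60) + (0)
Last nonzero remainder: 5z**3 + 15z**2 − 20z − 60. Dividing through by 5 gives the monic gcd z**3 + 3z**2 − 4z − 12.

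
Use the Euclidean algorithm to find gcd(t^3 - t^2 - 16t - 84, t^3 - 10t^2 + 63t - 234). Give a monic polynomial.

Apply the Euclidean algorithm:
  t^3 - t^2 - 16t - 84 = (t^3 - 10t^2 + 63t - 234) + (9t^2 - 79t + 150)
  t^3 - 10t^2 + 63t - 234 = ((1/9)t - 11/81)(9t^2 - 79t + 150) + ((2884/81)t - 5768/27)
  9t^2 - 79t + 150 = ((729/2884)t - 2025/2884)((2884/81)t - 5768/27) + (0)
Last nonzero remainder: (2884/81)t - 5768/27. Dividing through by 2884/81 gives the monic gcd t - 6.

t - 6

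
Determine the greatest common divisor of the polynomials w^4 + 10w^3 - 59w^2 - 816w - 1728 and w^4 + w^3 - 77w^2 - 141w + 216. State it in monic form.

w^3 + 2w^2 - 75w - 216

Euclidean algorithm in ℚ[w]:
  w^4 + 10w^3 - 59w^2 - 816w - 1728 = (w^4 + w^3 - 77w^2 - 141w + 216) + (9w^3 + 18w^2 - 675w - 1944)
  w^4 + w^3 - 77w^2 - 141w + 216 = ((1/9)w - 1/9)(9w^3 + 18w^2 - 675w - 1944) + (0)
Last nonzero remainder: 9w^3 + 18w^2 - 675w - 1944. Dividing through by 9 gives the monic gcd w^3 + 2w^2 - 75w - 216.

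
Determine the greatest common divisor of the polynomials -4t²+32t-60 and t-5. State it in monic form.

t-5

By polynomial division,
  -4t²+32t-60 = (-4t+12)(t-5) + (0)
The last nonzero remainder t-5 is already monic.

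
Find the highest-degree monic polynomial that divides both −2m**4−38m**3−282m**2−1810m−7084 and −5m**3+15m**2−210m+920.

m**2+m+46

Euclidean algorithm in ℚ[m]:
  −2m**4−38m**3−282m**2−1810m−7084 = ((2/5)m+44/5)(−5m**3+15m**2−210m+920) + (−330m**2−330m−15180)
  −5m**3+15m**2−210m+920 = ((1/66)m−2/33)(−330m**2−330m−15180) + (0)
Last nonzero remainder: −330m**2−330m−15180. Dividing through by −330 gives the monic gcd m**2+m+46.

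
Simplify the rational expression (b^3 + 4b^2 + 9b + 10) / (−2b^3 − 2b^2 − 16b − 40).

(−b^2 − 2b − 5)/(2b^2 − 2b + 20)

By polynomial division,
  b^3 + 4b^2 + 9b + 10 = (−1/2)(−2b^3 − 2b^2 − 16b − 40) + (3b^2 + b − 10)
  −2b^3 − 2b^2 − 16b − 40 = (−(2/3)b − 4/9)(3b^2 + b − 10) + (−(200/9)b − 400/9)
  3b^2 + b − 10 = (−(27/200)b + 9/40)(−(200/9)b − 400/9) + (0)
Last nonzero remainder: −(200/9)b − 400/9. Dividing through by −200/9 gives the monic gcd b + 2.
Cancel b + 2 from numerator and denominator to get the reduced form.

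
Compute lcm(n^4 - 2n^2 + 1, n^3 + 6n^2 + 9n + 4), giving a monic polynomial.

n^5 + 4n^4 - 2n^3 - 8n^2 + n + 4

By polynomial division,
  n^4 - 2n^2 + 1 = (n - 6)(n^3 + 6n^2 + 9n + 4) + (25n^2 + 50n + 25)
  n^3 + 6n^2 + 9n + 4 = ((1/25)n + 4/25)(25n^2 + 50n + 25) + (0)
Last nonzero remainder: 25n^2 + 50n + 25. Dividing through by 25 gives the monic gcd n^2 + 2n + 1.
Then lcm(f, g) = f·g / gcd(f, g); expanding and making the result monic gives the answer.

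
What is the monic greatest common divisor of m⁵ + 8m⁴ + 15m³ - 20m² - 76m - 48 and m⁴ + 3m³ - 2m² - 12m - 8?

Euclidean algorithm in ℚ[m]:
  m⁵ + 8m⁴ + 15m³ - 20m² - 76m - 48 = (m + 5)(m⁴ + 3m³ - 2m² - 12m - 8) + (2m³ + 2m² - 8m - 8)
  m⁴ + 3m³ - 2m² - 12m - 8 = ((1/2)m + 1)(2m³ + 2m² - 8m - 8) + (0)
Last nonzero remainder: 2m³ + 2m² - 8m - 8. Dividing through by 2 gives the monic gcd m³ + m² - 4m - 4.

m³ + m² - 4m - 4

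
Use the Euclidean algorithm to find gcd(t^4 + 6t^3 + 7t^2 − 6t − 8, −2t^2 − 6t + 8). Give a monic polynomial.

t^2 + 3t − 4

Euclidean algorithm in ℚ[t]:
  t^4 + 6t^3 + 7t^2 − 6t − 8 = (−(1/2)t^2 − (3/2)t − 1)(−2t^2 − 6t + 8) + (0)
Last nonzero remainder: −2t^2 − 6t + 8. Dividing through by −2 gives the monic gcd t^2 + 3t − 4.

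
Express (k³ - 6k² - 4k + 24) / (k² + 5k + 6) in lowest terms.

(k² - 8k + 12)/(k + 3)

By polynomial division,
  k³ - 6k² - 4k + 24 = (k - 11)(k² + 5k + 6) + (45k + 90)
  k² + 5k + 6 = ((1/45)k + 1/15)(45k + 90) + (0)
Last nonzero remainder: 45k + 90. Dividing through by 45 gives the monic gcd k + 2.
Cancel k + 2 from numerator and denominator to get the reduced form.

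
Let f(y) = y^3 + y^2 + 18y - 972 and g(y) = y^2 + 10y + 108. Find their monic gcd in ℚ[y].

y^2 + 10y + 108

Apply the Euclidean algorithm:
  y^3 + y^2 + 18y - 972 = (y - 9)(y^2 + 10y + 108) + (0)
The last nonzero remainder y^2 + 10y + 108 is already monic.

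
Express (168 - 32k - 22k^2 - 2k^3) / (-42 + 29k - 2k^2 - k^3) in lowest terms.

Euclidean algorithm in ℚ[k]:
  -2k^3 - 22k^2 - 32k + 168 = (2)(-k^3 - 2k^2 + 29k - 42) + (-18k^2 - 90k + 252)
  -k^3 - 2k^2 + 29k - 42 = ((1/18)k - 1/6)(-18k^2 - 90k + 252) + (0)
Last nonzero remainder: -18k^2 - 90k + 252. Dividing through by -18 gives the monic gcd k^2 + 5k - 14.
Cancel k^2 + 5k - 14 from numerator and denominator to get the reduced form.

(12 + 2k)/(-3 + k)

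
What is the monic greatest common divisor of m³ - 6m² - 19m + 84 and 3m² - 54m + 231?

m - 7

Euclidean algorithm in ℚ[m]:
  m³ - 6m² - 19m + 84 = ((1/3)m + 4)(3m² - 54m + 231) + (120m - 840)
  3m² - 54m + 231 = ((1/40)m - 11/40)(120m - 840) + (0)
Last nonzero remainder: 120m - 840. Dividing through by 120 gives the monic gcd m - 7.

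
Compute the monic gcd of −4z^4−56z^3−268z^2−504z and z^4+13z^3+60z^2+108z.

By polynomial division,
  −4z^4−56z^3−268z^2−504z = (−4)(z^4+13z^3+60z^2+108z) + (−4z^3−28z^2−72z)
  z^4+13z^3+60z^2+108z = (−(1/4)z−3/2)(−4z^3−28z^2−72z) + (0)
Last nonzero remainder: −4z^3−28z^2−72z. Dividing through by −4 gives the monic gcd z^3+7z^2+18z.

z^3+7z^2+18z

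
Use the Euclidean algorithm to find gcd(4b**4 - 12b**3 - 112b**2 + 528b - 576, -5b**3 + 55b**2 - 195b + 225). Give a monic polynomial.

By polynomial division,
  4b**4 - 12b**3 - 112b**2 + 528b - 576 = (-(4/5)b - 32/5)(-5b**3 + 55b**2 - 195b + 225) + (84b**2 - 540b + 864)
  -5b**3 + 55b**2 - 195b + 225 = (-(5/84)b + 40/147)(84b**2 - 540b + 864) + ((165/49)b - 495/49)
  84b**2 - 540b + 864 = ((1372/55)b - 4704/55)((165/49)b - 495/49) + (0)
Last nonzero remainder: (165/49)b - 495/49. Dividing through by 165/49 gives the monic gcd b - 3.

b - 3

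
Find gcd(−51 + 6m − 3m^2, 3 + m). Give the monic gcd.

Repeated division with remainder:
  −3m^2 + 6m − 51 = (−3m + 15)(m + 3) + (−96)
  m + 3 = (−(1/96)m − 1/32)(−96) + (0)
The last nonzero remainder is the constant −96, so the polynomials are coprime and gcd = 1.

1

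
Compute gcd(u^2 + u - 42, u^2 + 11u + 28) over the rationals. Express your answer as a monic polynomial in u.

u + 7

Repeated division with remainder:
  u^2 + u - 42 = (u^2 + 11u + 28) + (-10u - 70)
  u^2 + 11u + 28 = (-(1/10)u - 2/5)(-10u - 70) + (0)
Last nonzero remainder: -10u - 70. Dividing through by -10 gives the monic gcd u + 7.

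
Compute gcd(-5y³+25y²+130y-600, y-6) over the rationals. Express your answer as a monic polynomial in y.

y-6

By polynomial division,
  -5y³+25y²+130y-600 = (-5y²-5y+100)(y-6) + (0)
The last nonzero remainder y-6 is already monic.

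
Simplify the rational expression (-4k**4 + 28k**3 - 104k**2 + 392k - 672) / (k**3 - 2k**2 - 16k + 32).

(-4k**3 + 12k**2 - 56k + 168)/(k**2 + 2k - 8)

By polynomial division,
  -4k**4 + 28k**3 - 104k**2 + 392k - 672 = (-4k + 20)(k**3 - 2k**2 - 16k + 32) + (-128k**2 + 840k - 1312)
  k**3 - 2k**2 - 16k + 32 = (-(1/128)k - 73/2048)(-128k**2 + 840k - 1312) + ((945/256)k - 945/64)
  -128k**2 + 840k - 1312 = (-(32768/945)k + 83968/945)((945/256)k - 945/64) + (0)
Last nonzero remainder: (945/256)k - 945/64. Dividing through by 945/256 gives the monic gcd k - 4.
Cancel k - 4 from numerator and denominator to get the reduced form.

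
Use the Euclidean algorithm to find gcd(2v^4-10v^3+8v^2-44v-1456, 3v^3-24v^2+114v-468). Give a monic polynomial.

Apply the Euclidean algorithm:
  2v^4-10v^3+8v^2-44v-1456 = ((2/3)v+2)(3v^3-24v^2+114v-468) + (-20v^2+40v-520)
  3v^3-24v^2+114v-468 = (-(3/20)v+9/10)(-20v^2+40v-520) + (0)
Last nonzero remainder: -20v^2+40v-520. Dividing through by -20 gives the monic gcd v^2-2v+26.

v^2-2v+26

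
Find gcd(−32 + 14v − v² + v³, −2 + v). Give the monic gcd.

−2 + v

Repeated division with remainder:
  v³ − v² + 14v − 32 = (v² + v + 16)(v − 2) + (0)
The last nonzero remainder v − 2 is already monic.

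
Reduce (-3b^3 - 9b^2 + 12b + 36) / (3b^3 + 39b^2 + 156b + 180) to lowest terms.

Apply the Euclidean algorithm:
  -3b^3 - 9b^2 + 12b + 36 = (-1)(3b^3 + 39b^2 + 156b + 180) + (30b^2 + 168b + 216)
  3b^3 + 39b^2 + 156b + 180 = ((1/10)b + 37/50)(30b^2 + 168b + 216) + ((252/25)b + 504/25)
  30b^2 + 168b + 216 = ((125/42)b + 75/7)((252/25)b + 504/25) + (0)
Last nonzero remainder: (252/25)b + 504/25. Dividing through by 252/25 gives the monic gcd b + 2.
Cancel b + 2 from numerator and denominator to get the reduced form.

(-b^2 - b + 6)/(b^2 + 11b + 30)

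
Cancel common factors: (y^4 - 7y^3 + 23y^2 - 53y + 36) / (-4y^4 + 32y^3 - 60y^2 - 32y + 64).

(-y^2 + 2y - 9)/(4y^2 - 12y - 16)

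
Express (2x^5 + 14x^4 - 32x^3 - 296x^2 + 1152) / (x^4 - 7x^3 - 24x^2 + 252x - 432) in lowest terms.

(2x^3 + 10x^2 - 4x - 48)/(x^2 - 9x + 18)

By polynomial division,
  2x^5 + 14x^4 - 32x^3 - 296x^2 + 1152 = (2x + 28)(x^4 - 7x^3 - 24x^2 + 252x - 432) + (212x^3 - 128x^2 - 6192x + 13248)
  x^4 - 7x^3 - 24x^2 + 252x - 432 = ((1/212)x - 339/11236)(212x^3 - 128x^2 - 6192x + 13248) + ((3780/2809)x^2 + (7560/2809)x - 90720/2809)
  212x^3 - 128x^2 - 6192x + 13248 = ((148877/945)x - 129214/315)((3780/2809)x^2 + (7560/2809)x - 90720/2809) + (0)
Last nonzero remainder: (3780/2809)x^2 + (7560/2809)x - 90720/2809. Dividing through by 3780/2809 gives the monic gcd x^2 + 2x - 24.
Cancel x^2 + 2x - 24 from numerator and denominator to get the reduced form.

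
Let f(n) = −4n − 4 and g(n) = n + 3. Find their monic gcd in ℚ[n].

Apply the Euclidean algorithm:
  −4n − 4 = (−4)(n + 3) + (8)
  n + 3 = ((1/8)n + 3/8)(8) + (0)
The last nonzero remainder is the constant 8, so the polynomials are coprime and gcd = 1.

1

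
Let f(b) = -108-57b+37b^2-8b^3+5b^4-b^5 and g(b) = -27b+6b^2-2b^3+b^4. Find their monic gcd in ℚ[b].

Euclidean algorithm in ℚ[b]:
  -b^5+5b^4-8b^3+37b^2-57b-108 = (-b+3)(b^4-2b^3+6b^2-27b) + (4b^3-8b^2+24b-108)
  b^4-2b^3+6b^2-27b = ((1/4)b)(4b^3-8b^2+24b-108) + (0)
Last nonzero remainder: 4b^3-8b^2+24b-108. Dividing through by 4 gives the monic gcd b^3-2b^2+6b-27.

-27+6b-2b^2+b^3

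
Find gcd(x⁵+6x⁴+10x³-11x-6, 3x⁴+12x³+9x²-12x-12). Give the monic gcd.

Apply the Euclidean algorithm:
  x⁵+6x⁴+10x³-11x-6 = ((1/3)x+2/3)(3x⁴+12x³+9x²-12x-12) + (-x³-2x²+x+2)
  3x⁴+12x³+9x²-12x-12 = (-3x-6)(-x³-2x²+x+2) + (0)
Last nonzero remainder: -x³-2x²+x+2. Dividing through by -1 gives the monic gcd x³+2x²-x-2.

x³+2x²-x-2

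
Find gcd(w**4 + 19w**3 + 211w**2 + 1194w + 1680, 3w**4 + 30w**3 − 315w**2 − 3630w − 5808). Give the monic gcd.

w**2 + 10w + 16

Apply the Euclidean algorithm:
  w**4 + 19w**3 + 211w**2 + 1194w + 1680 = (1/3)(3w**4 + 30w**3 − 315w**2 − 3630w − 5808) + (9w**3 + 316w**2 + 2404w + 3616)
  3w**4 + 30w**3 − 315w**2 − 3630w − 5808 = ((1/3)w − 226/27)(9w**3 + 316w**2 + 2404w + 3616) + ((41275/27)w**2 + (412750/27)w + 660400/27)
  9w**3 + 316w**2 + 2404w + 3616 = ((243/41275)w + 6102/41275)((41275/27)w**2 + (412750/27)w + 660400/27) + (0)
Last nonzero remainder: (41275/27)w**2 + (412750/27)w + 660400/27. Dividing through by 41275/27 gives the monic gcd w**2 + 10w + 16.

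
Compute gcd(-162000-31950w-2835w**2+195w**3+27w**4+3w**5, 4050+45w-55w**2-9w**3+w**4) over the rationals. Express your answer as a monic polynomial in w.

By polynomial division,
  3w**5+27w**4+195w**3-2835w**2-31950w-162000 = (3w+54)(w**4-9w**3-55w**2+45w+4050) + (846w**3-46530w-380700)
  w**4-9w**3-55w**2+45w+4050 = ((1/846)w-1/94)(846w**3-46530w-380700) + (0)
Last nonzero remainder: 846w**3-46530w-380700. Dividing through by 846 gives the monic gcd w**3-55w-450.

-450-55w+w**3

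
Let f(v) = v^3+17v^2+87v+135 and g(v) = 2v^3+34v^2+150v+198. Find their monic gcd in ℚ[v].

Apply the Euclidean algorithm:
  v^3+17v^2+87v+135 = (1/2)(2v^3+34v^2+150v+198) + (12v+36)
  2v^3+34v^2+150v+198 = ((1/6)v^2+(7/3)v+11/2)(12v+36) + (0)
Last nonzero remainder: 12v+36. Dividing through by 12 gives the monic gcd v+3.

v+3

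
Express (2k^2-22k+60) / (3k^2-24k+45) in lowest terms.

(2k-12)/(3k-9)

By polynomial division,
  2k^2-22k+60 = (2/3)(3k^2-24k+45) + (-6k+30)
  3k^2-24k+45 = (-(1/2)k+3/2)(-6k+30) + (0)
Last nonzero remainder: -6k+30. Dividing through by -6 gives the monic gcd k-5.
Cancel k-5 from numerator and denominator to get the reduced form.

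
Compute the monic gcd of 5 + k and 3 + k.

1

By polynomial division,
  k + 5 = (k + 3) + (2)
  k + 3 = ((1/2)k + 3/2)(2) + (0)
The last nonzero remainder is the constant 2, so the polynomials are coprime and gcd = 1.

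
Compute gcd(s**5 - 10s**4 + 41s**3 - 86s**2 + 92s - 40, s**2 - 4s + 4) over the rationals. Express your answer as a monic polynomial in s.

s**2 - 4s + 4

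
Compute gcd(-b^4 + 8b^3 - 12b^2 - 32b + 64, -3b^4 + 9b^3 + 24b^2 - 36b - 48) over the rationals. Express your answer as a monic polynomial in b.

b^3 - 4b^2 - 4b + 16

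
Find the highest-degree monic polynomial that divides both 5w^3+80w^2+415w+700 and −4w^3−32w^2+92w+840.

Euclidean algorithm in ℚ[w]:
  5w^3+80w^2+415w+700 = (−5/4)(−4w^3−32w^2+92w+840) + (40w^2+530w+1750)
  −4w^3−32w^2+92w+840 = (−(1/10)w+21/40)(40w^2+530w+1750) + (−(45/4)w−315/4)
  40w^2+530w+1750 = (−(32/9)w−200/9)(−(45/4)w−315/4) + (0)
Last nonzero remainder: −(45/4)w−315/4. Dividing through by −45/4 gives the monic gcd w+7.

w+7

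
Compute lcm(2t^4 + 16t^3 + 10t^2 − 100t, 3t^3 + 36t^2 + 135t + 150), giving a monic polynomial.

t^5 + 10t^4 + 21t^3 − 40t^2 − 100t

Apply the Euclidean algorithm:
  2t^4 + 16t^3 + 10t^2 − 100t = ((2/3)t − 8/3)(3t^3 + 36t^2 + 135t + 150) + (16t^2 + 160t + 400)
  3t^3 + 36t^2 + 135t + 150 = ((3/16)t + 3/8)(16t^2 + 160t + 400) + (0)
Last nonzero remainder: 16t^2 + 160t + 400. Dividing through by 16 gives the monic gcd t^2 + 10t + 25.
Then lcm(f, g) = f·g / gcd(f, g); expanding and making the result monic gives the answer.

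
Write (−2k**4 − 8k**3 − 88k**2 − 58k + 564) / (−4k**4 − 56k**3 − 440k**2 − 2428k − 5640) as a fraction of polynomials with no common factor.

(k**2 + k − 6)/(2k**2 + 22k + 60)

Repeated division with remainder:
  −2k**4 − 8k**3 − 88k**2 − 58k + 564 = (1/2)(−4k**4 − 56k**3 − 440k**2 − 2428k − 5640) + (20k**3 + 132k**2 + 1156k + 3384)
  −4k**4 − 56k**3 − 440k**2 − 2428k − 5640 = (−(1/5)k − 37/25)(20k**3 + 132k**2 + 1156k + 3384) + (−(336/25)k**2 − (1008/25)k − 15792/25)
  20k**3 + 132k**2 + 1156k + 3384 = (−(125/84)k − 75/14)(−(336/25)k**2 − (1008/25)k − 15792/25) + (0)
Last nonzero remainder: −(336/25)k**2 − (1008/25)k − 15792/25. Dividing through by −336/25 gives the monic gcd k**2 + 3k + 47.
Cancel k**2 + 3k + 47 from numerator and denominator to get the reduced form.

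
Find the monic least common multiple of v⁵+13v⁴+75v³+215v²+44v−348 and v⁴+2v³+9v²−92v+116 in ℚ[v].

v⁷+9v⁶+27v⁵−33v⁴−516v³+336v²+1568v−1392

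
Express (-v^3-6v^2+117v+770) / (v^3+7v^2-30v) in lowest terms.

(-v^2+4v+77)/(v^2-3v)

Repeated division with remainder:
  -v^3-6v^2+117v+770 = (-1)(v^3+7v^2-30v) + (v^2+87v+770)
  v^3+7v^2-30v = (v-80)(v^2+87v+770) + (6160v+61600)
  v^2+87v+770 = ((1/6160)v+1/80)(6160v+61600) + (0)
Last nonzero remainder: 6160v+61600. Dividing through by 6160 gives the monic gcd v+10.
Cancel v+10 from numerator and denominator to get the reduced form.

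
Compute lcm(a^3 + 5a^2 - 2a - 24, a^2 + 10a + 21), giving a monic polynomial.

Apply the Euclidean algorithm:
  a^3 + 5a^2 - 2a - 24 = (a - 5)(a^2 + 10a + 21) + (27a + 81)
  a^2 + 10a + 21 = ((1/27)a + 7/27)(27a + 81) + (0)
Last nonzero remainder: 27a + 81. Dividing through by 27 gives the monic gcd a + 3.
Then lcm(f, g) = f·g / gcd(f, g); expanding and making the result monic gives the answer.

a^4 + 12a^3 + 33a^2 - 38a - 168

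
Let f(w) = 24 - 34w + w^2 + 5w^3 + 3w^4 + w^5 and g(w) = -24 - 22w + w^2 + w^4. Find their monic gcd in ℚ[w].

Repeated division with remainder:
  w^5 + 3w^4 + 5w^3 + w^2 - 34w + 24 = (w + 3)(w^4 + w^2 - 22w - 24) + (4w^3 + 20w^2 + 56w + 96)
  w^4 + w^2 - 22w - 24 = ((1/4)w - 5/4)(4w^3 + 20w^2 + 56w + 96) + (12w^2 + 24w + 96)
  4w^3 + 20w^2 + 56w + 96 = ((1/3)w + 1)(12w^2 + 24w + 96) + (0)
Last nonzero remainder: 12w^2 + 24w + 96. Dividing through by 12 gives the monic gcd w^2 + 2w + 8.

8 + 2w + w^2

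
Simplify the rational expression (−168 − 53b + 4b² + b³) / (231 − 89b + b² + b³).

(24 + 11b + b²)/(−33 + 8b + b²)

Apply the Euclidean algorithm:
  b³ + 4b² − 53b − 168 = (b³ + b² − 89b + 231) + (3b² + 36b − 399)
  b³ + b² − 89b + 231 = ((1/3)b − 11/3)(3b² + 36b − 399) + (176b − 1232)
  3b² + 36b − 399 = ((3/176)b + 57/176)(176b − 1232) + (0)
Last nonzero remainder: 176b − 1232. Dividing through by 176 gives the monic gcd b − 7.
Cancel b − 7 from numerator and denominator to get the reduced form.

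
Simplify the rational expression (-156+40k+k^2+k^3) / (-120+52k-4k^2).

(-52-4k-k^2)/(-40+4k)

Repeated division with remainder:
  k^3+k^2+40k-156 = (-(1/4)k-7/2)(-4k^2+52k-120) + (192k-576)
  -4k^2+52k-120 = (-(1/48)k+5/24)(192k-576) + (0)
Last nonzero remainder: 192k-576. Dividing through by 192 gives the monic gcd k-3.
Cancel k-3 from numerator and denominator to get the reduced form.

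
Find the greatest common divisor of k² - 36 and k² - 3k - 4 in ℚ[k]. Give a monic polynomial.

Repeated division with remainder:
  k² - 36 = (k² - 3k - 4) + (3k - 32)
  k² - 3k - 4 = ((1/3)k + 23/9)(3k - 32) + (700/9)
  3k - 32 = ((27/700)k - 72/175)(700/9) + (0)
The last nonzero remainder is the constant 700/9, so the polynomials are coprime and gcd = 1.

1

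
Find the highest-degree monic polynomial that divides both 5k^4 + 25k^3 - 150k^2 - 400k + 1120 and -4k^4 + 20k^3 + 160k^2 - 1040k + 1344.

Euclidean algorithm in ℚ[k]:
  5k^4 + 25k^3 - 150k^2 - 400k + 1120 = (-5/4)(-4k^4 + 20k^3 + 160k^2 - 1040k + 1344) + (50k^3 + 50k^2 - 1700k + 2800)
  -4k^4 + 20k^3 + 160k^2 - 1040k + 1344 = (-(2/25)k + 12/25)(50k^3 + 50k^2 - 1700k + 2800) + (0)
Last nonzero remainder: 50k^3 + 50k^2 - 1700k + 2800. Dividing through by 50 gives the monic gcd k^3 + k^2 - 34k + 56.

k^3 + k^2 - 34k + 56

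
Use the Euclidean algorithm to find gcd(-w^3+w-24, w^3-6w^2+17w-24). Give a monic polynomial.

w^2-3w+8

Repeated division with remainder:
  -w^3+w-24 = (-1)(w^3-6w^2+17w-24) + (-6w^2+18w-48)
  w^3-6w^2+17w-24 = (-(1/6)w+1/2)(-6w^2+18w-48) + (0)
Last nonzero remainder: -6w^2+18w-48. Dividing through by -6 gives the monic gcd w^2-3w+8.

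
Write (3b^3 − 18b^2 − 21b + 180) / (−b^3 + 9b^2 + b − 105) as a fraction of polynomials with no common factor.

(−3b + 12)/(b − 7)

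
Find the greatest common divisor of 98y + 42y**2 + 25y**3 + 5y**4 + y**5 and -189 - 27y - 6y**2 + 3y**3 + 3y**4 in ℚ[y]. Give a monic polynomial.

7 + y + y**2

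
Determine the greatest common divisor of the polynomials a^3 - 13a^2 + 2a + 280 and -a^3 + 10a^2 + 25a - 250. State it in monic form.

Euclidean algorithm in ℚ[a]:
  a^3 - 13a^2 + 2a + 280 = (-1)(-a^3 + 10a^2 + 25a - 250) + (-3a^2 + 27a + 30)
  -a^3 + 10a^2 + 25a - 250 = ((1/3)a - 1/3)(-3a^2 + 27a + 30) + (24a - 240)
  -3a^2 + 27a + 30 = (-(1/8)a - 1/8)(24a - 240) + (0)
Last nonzero remainder: 24a - 240. Dividing through by 24 gives the monic gcd a - 10.

a - 10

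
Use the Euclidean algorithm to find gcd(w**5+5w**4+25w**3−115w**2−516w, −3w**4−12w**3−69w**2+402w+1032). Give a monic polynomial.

Apply the Euclidean algorithm:
  w**5+5w**4+25w**3−115w**2−516w = (−(1/3)w−1/3)(−3w**4−12w**3−69w**2+402w+1032) + (−2w**3−4w**2−38w+344)
  −3w**4−12w**3−69w**2+402w+1032 = ((3/2)w+3)(−2w**3−4w**2−38w+344) + (0)
Last nonzero remainder: −2w**3−4w**2−38w+344. Dividing through by −2 gives the monic gcd w**3+2w**2+19w−172.

w**3+2w**2+19w−172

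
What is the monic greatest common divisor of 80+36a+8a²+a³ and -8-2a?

By polynomial division,
  a³+8a²+36a+80 = (-(1/2)a²-2a-10)(-2a-8) + (0)
Last nonzero remainder: -2a-8. Dividing through by -2 gives the monic gcd a+4.

4+a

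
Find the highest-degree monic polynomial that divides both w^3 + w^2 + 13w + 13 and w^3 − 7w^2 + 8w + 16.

w + 1

Apply the Euclidean algorithm:
  w^3 + w^2 + 13w + 13 = (w^3 − 7w^2 + 8w + 16) + (8w^2 + 5w − 3)
  w^3 − 7w^2 + 8w + 16 = ((1/8)w − 61/64)(8w^2 + 5w − 3) + ((841/64)w + 841/64)
  8w^2 + 5w − 3 = ((512/841)w − 192/841)((841/64)w + 841/64) + (0)
Last nonzero remainder: (841/64)w + 841/64. Dividing through by 841/64 gives the monic gcd w + 1.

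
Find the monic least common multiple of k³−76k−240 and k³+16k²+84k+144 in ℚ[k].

Apply the Euclidean algorithm:
  k³−76k−240 = (k³+16k²+84k+144) + (−16k²−160k−384)
  k³+16k²+84k+144 = (−(1/16)k−3/8)(−16k²−160k−384) + (0)
Last nonzero remainder: −16k²−160k−384. Dividing through by −16 gives the monic gcd k²+10k+24.
Then lcm(f, g) = f·g / gcd(f, g); expanding and making the result monic gives the answer.

k⁴+6k³−76k²−696k−1440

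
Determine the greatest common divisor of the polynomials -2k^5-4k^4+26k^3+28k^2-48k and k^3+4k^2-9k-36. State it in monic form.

k^2+k-12

Apply the Euclidean algorithm:
  -2k^5-4k^4+26k^3+28k^2-48k = (-2k^2+4k-8)(k^3+4k^2-9k-36) + (24k^2+24k-288)
  k^3+4k^2-9k-36 = ((1/24)k+1/8)(24k^2+24k-288) + (0)
Last nonzero remainder: 24k^2+24k-288. Dividing through by 24 gives the monic gcd k^2+k-12.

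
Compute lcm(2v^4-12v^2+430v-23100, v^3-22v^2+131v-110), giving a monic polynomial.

v^6-12v^5+5v^4+287v^3-14196v^2+140965v-127050

By polynomial division,
  2v^4-12v^2+430v-23100 = (2v+44)(v^3-22v^2+131v-110) + (694v^2-5114v-18260)
  v^3-22v^2+131v-110 = ((1/694)v-5077/240818)(694v^2-5114v-18260) + ((5959800/120409)v-59598000/120409)
  694v^2-5114v-18260 = ((41781923/2979900)v+9993947/270900)((5959800/120409)v-59598000/120409) + (0)
Last nonzero remainder: (5959800/120409)v-59598000/120409. Dividing through by 5959800/120409 gives the monic gcd v-10.
Then lcm(f, g) = f·g / gcd(f, g); expanding and making the result monic gives the answer.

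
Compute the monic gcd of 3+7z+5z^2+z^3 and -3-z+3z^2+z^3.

Repeated division with remainder:
  z^3+5z^2+7z+3 = (z^3+3z^2-z-3) + (2z^2+8z+6)
  z^3+3z^2-z-3 = ((1/2)z-1/2)(2z^2+8z+6) + (0)
Last nonzero remainder: 2z^2+8z+6. Dividing through by 2 gives the monic gcd z^2+4z+3.

3+4z+z^2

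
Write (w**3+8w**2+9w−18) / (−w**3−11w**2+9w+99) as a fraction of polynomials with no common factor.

Apply the Euclidean algorithm:
  w**3+8w**2+9w−18 = (−1)(−w**3−11w**2+9w+99) + (−3w**2+18w+81)
  −w**3−11w**2+9w+99 = ((1/3)w+17/3)(−3w**2+18w+81) + (−120w−360)
  −3w**2+18w+81 = ((1/40)w−9/40)(−120w−360) + (0)
Last nonzero remainder: −120w−360. Dividing through by −120 gives the monic gcd w+3.
Cancel w+3 from numerator and denominator to get the reduced form.

(−w**2−5w+6)/(w**2+8w−33)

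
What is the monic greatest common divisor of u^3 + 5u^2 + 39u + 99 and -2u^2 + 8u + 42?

u + 3

Euclidean algorithm in ℚ[u]:
  u^3 + 5u^2 + 39u + 99 = (-(1/2)u - 9/2)(-2u^2 + 8u + 42) + (96u + 288)
  -2u^2 + 8u + 42 = (-(1/48)u + 7/48)(96u + 288) + (0)
Last nonzero remainder: 96u + 288. Dividing through by 96 gives the monic gcd u + 3.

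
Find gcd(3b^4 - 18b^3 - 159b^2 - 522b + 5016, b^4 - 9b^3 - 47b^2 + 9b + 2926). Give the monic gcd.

By polynomial division,
  3b^4 - 18b^3 - 159b^2 - 522b + 5016 = (3)(b^4 - 9b^3 - 47b^2 + 9b + 2926) + (9b^3 - 18b^2 - 549b - 3762)
  b^4 - 9b^3 - 47b^2 + 9b + 2926 = ((1/9)b - 7/9)(9b^3 - 18b^2 - 549b - 3762) + (0)
Last nonzero remainder: 9b^3 - 18b^2 - 549b - 3762. Dividing through by 9 gives the monic gcd b^3 - 2b^2 - 61b - 418.

b^3 - 2b^2 - 61b - 418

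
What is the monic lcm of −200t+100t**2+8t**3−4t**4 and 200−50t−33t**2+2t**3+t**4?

200t−50t**2−33t**3+2t**4+t**5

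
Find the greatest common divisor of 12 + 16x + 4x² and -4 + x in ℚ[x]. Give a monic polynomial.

1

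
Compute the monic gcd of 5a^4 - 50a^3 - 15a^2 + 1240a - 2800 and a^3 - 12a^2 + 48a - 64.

Repeated division with remainder:
  5a^4 - 50a^3 - 15a^2 + 1240a - 2800 = (5a + 10)(a^3 - 12a^2 + 48a - 64) + (-135a^2 + 1080a - 2160)
  a^3 - 12a^2 + 48a - 64 = (-(1/135)a + 4/135)(-135a^2 + 1080a - 2160) + (0)
Last nonzero remainder: -135a^2 + 1080a - 2160. Dividing through by -135 gives the monic gcd a^2 - 8a + 16.

a^2 - 8a + 16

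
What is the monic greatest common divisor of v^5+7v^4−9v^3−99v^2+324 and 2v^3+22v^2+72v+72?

v^2+9v+18

Repeated division with remainder:
  v^5+7v^4−9v^3−99v^2+324 = ((1/2)v^2−2v−1/2)(2v^3+22v^2+72v+72) + (20v^2+180v+360)
  2v^3+22v^2+72v+72 = ((1/10)v+1/5)(20v^2+180v+360) + (0)
Last nonzero remainder: 20v^2+180v+360. Dividing through by 20 gives the monic gcd v^2+9v+18.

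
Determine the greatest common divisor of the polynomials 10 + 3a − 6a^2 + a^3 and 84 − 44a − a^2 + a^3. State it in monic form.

−2 + a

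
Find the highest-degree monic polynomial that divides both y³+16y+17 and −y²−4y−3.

y+1

Apply the Euclidean algorithm:
  y³+16y+17 = (−y+4)(−y²−4y−3) + (29y+29)
  −y²−4y−3 = (−(1/29)y−3/29)(29y+29) + (0)
Last nonzero remainder: 29y+29. Dividing through by 29 gives the monic gcd y+1.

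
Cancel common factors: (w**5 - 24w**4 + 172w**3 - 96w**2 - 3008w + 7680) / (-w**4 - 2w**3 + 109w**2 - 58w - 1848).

Euclidean algorithm in ℚ[w]:
  w**5 - 24w**4 + 172w**3 - 96w**2 - 3008w + 7680 = (-w + 26)(-w**4 - 2w**3 + 109w**2 - 58w - 1848) + (333w**3 - 2988w**2 - 3348w + 55728)
  -w**4 - 2w**3 + 109w**2 - 58w - 1848 = (-(1/333)w - 406/12321)(333w**3 - 2988w**2 - 3348w + 55728) + ((665/1369)w**2 - (1330/1369)w - 15960/1369)
  333w**3 - 2988w**2 - 3348w + 55728 = ((455877/665)w - 3178818/665)((665/1369)w**2 - (1330/1369)w - 15960/1369) + (0)
Last nonzero remainder: (665/1369)w**2 - (1330/1369)w - 15960/1369. Dividing through by 665/1369 gives the monic gcd w**2 - 2w - 24.
Cancel w**2 - 2w - 24 from numerator and denominator to get the reduced form.

(-w**3 + 22w**2 - 152w + 320)/(w**2 + 4w - 77)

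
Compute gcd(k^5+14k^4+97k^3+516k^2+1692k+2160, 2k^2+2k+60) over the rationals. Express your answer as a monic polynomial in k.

Repeated division with remainder:
  k^5+14k^4+97k^3+516k^2+1692k+2160 = ((1/2)k^3+(13/2)k^2+27k+36)(2k^2+2k+60) + (0)
Last nonzero remainder: 2k^2+2k+60. Dividing through by 2 gives the monic gcd k^2+k+30.

k^2+k+30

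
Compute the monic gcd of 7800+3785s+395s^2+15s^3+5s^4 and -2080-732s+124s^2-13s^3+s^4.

104-5s+s^2

Euclidean algorithm in ℚ[s]:
  5s^4+15s^3+395s^2+3785s+7800 = (5)(s^4-13s^3+124s^2-732s-2080) + (80s^3-225s^2+7445s+18200)
  s^4-13s^3+124s^2-732s-2080 = ((1/80)s-163/1280)(80s^3-225s^2+7445s+18200) + ((585/256)s^2-(2925/256)s+7605/32)
  80s^3-225s^2+7445s+18200 = ((4096/117)s+8960/117)((585/256)s^2-(2925/256)s+7605/32) + (0)
Last nonzero remainder: (585/256)s^2-(2925/256)s+7605/32. Dividing through by 585/256 gives the monic gcd s^2-5s+104.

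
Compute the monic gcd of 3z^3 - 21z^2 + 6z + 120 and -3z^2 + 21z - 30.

z - 5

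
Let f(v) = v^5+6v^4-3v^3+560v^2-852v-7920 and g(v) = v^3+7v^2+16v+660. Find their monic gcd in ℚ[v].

v^3+7v^2+16v+660

Euclidean algorithm in ℚ[v]:
  v^5+6v^4-3v^3+560v^2-852v-7920 = (v^2-v-12)(v^3+7v^2+16v+660) + (0)
The last nonzero remainder v^3+7v^2+16v+660 is already monic.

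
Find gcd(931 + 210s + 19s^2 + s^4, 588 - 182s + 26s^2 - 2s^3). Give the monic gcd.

49 - 7s + s^2

Apply the Euclidean algorithm:
  s^4 + 19s^2 + 210s + 931 = (-(1/2)s - 13/2)(-2s^3 + 26s^2 - 182s + 588) + (97s^2 - 679s + 4753)
  -2s^3 + 26s^2 - 182s + 588 = (-(2/97)s + 12/97)(97s^2 - 679s + 4753) + (0)
Last nonzero remainder: 97s^2 - 679s + 4753. Dividing through by 97 gives the monic gcd s^2 - 7s + 49.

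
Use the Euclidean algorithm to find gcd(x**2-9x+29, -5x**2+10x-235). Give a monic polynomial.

1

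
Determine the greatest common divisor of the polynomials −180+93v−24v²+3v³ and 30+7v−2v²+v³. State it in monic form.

Repeated division with remainder:
  3v³−24v²+93v−180 = (3)(v³−2v²+7v+30) + (−18v²+72v−270)
  v³−2v²+7v+30 = (−(1/18)v−1/9)(−18v²+72v−270) + (0)
Last nonzero remainder: −18v²+72v−270. Dividing through by −18 gives the monic gcd v²−4v+15.

15−4v+v²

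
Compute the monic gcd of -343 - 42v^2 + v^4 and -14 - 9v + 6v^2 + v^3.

Apply the Euclidean algorithm:
  v^4 - 42v^2 - 343 = (v - 6)(v^3 + 6v^2 - 9v - 14) + (3v^2 - 40v - 427)
  v^3 + 6v^2 - 9v - 14 = ((1/3)v + 58/9)(3v^2 - 40v - 427) + ((3520/9)v + 24640/9)
  3v^2 - 40v - 427 = ((27/3520)v - 549/3520)((3520/9)v + 24640/9) + (0)
Last nonzero remainder: (3520/9)v + 24640/9. Dividing through by 3520/9 gives the monic gcd v + 7.

7 + v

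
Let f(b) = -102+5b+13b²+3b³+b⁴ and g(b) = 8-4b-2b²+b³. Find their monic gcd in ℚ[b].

-2+b

Euclidean algorithm in ℚ[b]:
  b⁴+3b³+13b²+5b-102 = (b+5)(b³-2b²-4b+8) + (27b²+17b-142)
  b³-2b²-4b+8 = ((1/27)b-71/729)(27b²+17b-142) + ((2125/729)b-4250/729)
  27b²+17b-142 = ((19683/2125)b+51759/2125)((2125/729)b-4250/729) + (0)
Last nonzero remainder: (2125/729)b-4250/729. Dividing through by 2125/729 gives the monic gcd b-2.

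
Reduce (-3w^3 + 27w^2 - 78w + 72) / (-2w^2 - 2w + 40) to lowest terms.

(3w^2 - 15w + 18)/(2w + 10)

Repeated division with remainder:
  -3w^3 + 27w^2 - 78w + 72 = ((3/2)w - 15)(-2w^2 - 2w + 40) + (-168w + 672)
  -2w^2 - 2w + 40 = ((1/84)w + 5/84)(-168w + 672) + (0)
Last nonzero remainder: -168w + 672. Dividing through by -168 gives the monic gcd w - 4.
Cancel w - 4 from numerator and denominator to get the reduced form.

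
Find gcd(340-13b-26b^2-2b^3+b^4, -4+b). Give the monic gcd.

Apply the Euclidean algorithm:
  b^4-2b^3-26b^2-13b+340 = (b^3+2b^2-18b-85)(b-4) + (0)
The last nonzero remainder b-4 is already monic.

-4+b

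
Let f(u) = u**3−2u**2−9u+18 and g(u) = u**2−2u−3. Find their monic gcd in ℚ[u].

Repeated division with remainder:
  u**3−2u**2−9u+18 = (u)(u**2−2u−3) + (−6u+18)
  u**2−2u−3 = (−(1/6)u−1/6)(−6u+18) + (0)
Last nonzero remainder: −6u+18. Dividing through by −6 gives the monic gcd u−3.

u−3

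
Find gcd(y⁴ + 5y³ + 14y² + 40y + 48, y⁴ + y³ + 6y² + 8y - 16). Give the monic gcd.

y³ + 2y² + 8y + 16

By polynomial division,
  y⁴ + 5y³ + 14y² + 40y + 48 = (y⁴ + y³ + 6y² + 8y - 16) + (4y³ + 8y² + 32y + 64)
  y⁴ + y³ + 6y² + 8y - 16 = ((1/4)y - 1/4)(4y³ + 8y² + 32y + 64) + (0)
Last nonzero remainder: 4y³ + 8y² + 32y + 64. Dividing through by 4 gives the monic gcd y³ + 2y² + 8y + 16.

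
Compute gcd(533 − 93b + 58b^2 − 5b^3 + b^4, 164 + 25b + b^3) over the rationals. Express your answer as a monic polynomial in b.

41 − 4b + b^2

Euclidean algorithm in ℚ[b]:
  b^4 − 5b^3 + 58b^2 − 93b + 533 = (b − 5)(b^3 + 25b + 164) + (33b^2 − 132b + 1353)
  b^3 + 25b + 164 = ((1/33)b + 4/33)(33b^2 − 132b + 1353) + (0)
Last nonzero remainder: 33b^2 − 132b + 1353. Dividing through by 33 gives the monic gcd b^2 − 4b + 41.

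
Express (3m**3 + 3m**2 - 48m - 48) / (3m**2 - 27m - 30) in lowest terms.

(m**2 - 16)/(m - 10)

Apply the Euclidean algorithm:
  3m**3 + 3m**2 - 48m - 48 = (m + 10)(3m**2 - 27m - 30) + (252m + 252)
  3m**2 - 27m - 30 = ((1/84)m - 5/42)(252m + 252) + (0)
Last nonzero remainder: 252m + 252. Dividing through by 252 gives the monic gcd m + 1.
Cancel m + 1 from numerator and denominator to get the reduced form.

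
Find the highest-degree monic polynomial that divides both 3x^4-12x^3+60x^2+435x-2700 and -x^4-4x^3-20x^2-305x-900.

Euclidean algorithm in ℚ[x]:
  3x^4-12x^3+60x^2+435x-2700 = (-3)(-x^4-4x^3-20x^2-305x-900) + (-24x^3-480x-5400)
  -x^4-4x^3-20x^2-305x-900 = ((1/24)x+1/6)(-24x^3-480x-5400) + (0)
Last nonzero remainder: -24x^3-480x-5400. Dividing through by -24 gives the monic gcd x^3+20x+225.

x^3+20x+225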